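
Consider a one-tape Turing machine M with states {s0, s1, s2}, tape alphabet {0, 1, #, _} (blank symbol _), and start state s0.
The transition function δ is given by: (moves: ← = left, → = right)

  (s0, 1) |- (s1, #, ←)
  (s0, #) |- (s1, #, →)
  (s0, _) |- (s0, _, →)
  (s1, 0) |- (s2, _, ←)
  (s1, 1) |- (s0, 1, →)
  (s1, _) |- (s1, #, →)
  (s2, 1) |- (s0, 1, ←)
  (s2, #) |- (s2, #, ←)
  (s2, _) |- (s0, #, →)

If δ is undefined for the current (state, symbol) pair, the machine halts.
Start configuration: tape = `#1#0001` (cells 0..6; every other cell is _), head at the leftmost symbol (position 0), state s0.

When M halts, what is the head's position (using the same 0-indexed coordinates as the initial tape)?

3

s0 | [#]1#0001   read # → write #, move →, go to s1
s1 | #[1]#0001   read 1 → write 1, move →, go to s0
s0 | #1[#]0001   read # → write #, move →, go to s1
s1 | #1#[0]001   read 0 → write _, move ←, go to s2
s2 | #1[#]_001   read # → write #, move ←, go to s2
s2 | #[1]#_001   read 1 → write 1, move ←, go to s0
s0 | [#]1#_001   read # → write #, move →, go to s1
s1 | #[1]#_001   read 1 → write 1, move →, go to s0
s0 | #1[#]_001   read # → write #, move →, go to s1
s1 | #1#[_]001   read _ → write #, move →, go to s1
s1 | #1##[0]01   read 0 → write _, move ←, go to s2
s2 | #1#[#]_01   read # → write #, move ←, go to s2
s2 | #1[#]#_01   read # → write #, move ←, go to s2
s2 | #[1]##_01   read 1 → write 1, move ←, go to s0
s0 | [#]1##_01   read # → write #, move →, go to s1
s1 | #[1]##_01   read 1 → write 1, move →, go to s0
s0 | #1[#]#_01   read # → write #, move →, go to s1
s1 | #1#[#]_01
At halt the head is at cell 3.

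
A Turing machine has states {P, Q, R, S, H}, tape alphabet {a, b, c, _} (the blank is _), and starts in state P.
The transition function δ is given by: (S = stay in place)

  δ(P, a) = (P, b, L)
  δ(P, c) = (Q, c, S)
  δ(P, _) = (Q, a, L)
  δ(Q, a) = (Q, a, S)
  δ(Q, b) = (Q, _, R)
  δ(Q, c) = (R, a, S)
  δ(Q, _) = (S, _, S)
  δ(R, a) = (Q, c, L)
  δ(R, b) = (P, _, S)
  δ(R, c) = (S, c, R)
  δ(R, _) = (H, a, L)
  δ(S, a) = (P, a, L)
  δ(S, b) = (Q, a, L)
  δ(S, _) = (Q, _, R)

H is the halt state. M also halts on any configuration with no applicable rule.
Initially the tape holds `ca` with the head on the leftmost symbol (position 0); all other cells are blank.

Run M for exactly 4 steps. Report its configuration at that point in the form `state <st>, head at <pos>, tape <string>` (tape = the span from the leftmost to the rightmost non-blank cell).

state S, head at -1, tape ca

P | _[c]a   read c → write c, move S, go to Q
Q | _[c]a   read c → write a, move S, go to R
R | _[a]a   read a → write c, move L, go to Q
Q | [_]ca   read _ → write _, move S, go to S
S | [_]ca
After 4 steps: state S, head at -1, tape ca.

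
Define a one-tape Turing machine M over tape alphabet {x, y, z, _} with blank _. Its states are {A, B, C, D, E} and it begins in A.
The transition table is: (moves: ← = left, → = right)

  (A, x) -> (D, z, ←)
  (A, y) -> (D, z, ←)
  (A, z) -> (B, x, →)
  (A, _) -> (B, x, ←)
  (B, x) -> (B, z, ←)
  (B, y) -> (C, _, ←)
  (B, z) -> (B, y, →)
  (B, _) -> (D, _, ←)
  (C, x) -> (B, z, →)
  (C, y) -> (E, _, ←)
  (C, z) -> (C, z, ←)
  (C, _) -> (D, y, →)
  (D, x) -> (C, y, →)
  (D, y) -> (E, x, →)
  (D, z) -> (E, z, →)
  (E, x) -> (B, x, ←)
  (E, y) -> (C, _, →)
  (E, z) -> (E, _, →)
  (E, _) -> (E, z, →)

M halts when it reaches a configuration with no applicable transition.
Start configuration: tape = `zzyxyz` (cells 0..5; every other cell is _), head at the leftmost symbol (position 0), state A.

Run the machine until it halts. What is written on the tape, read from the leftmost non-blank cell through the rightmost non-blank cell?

A | __[z]zyxyz   read z → write x, move →, go to B
B | __x[z]yxyz   read z → write y, move →, go to B
B | __xy[y]xyz   read y → write _, move ←, go to C
C | __x[y]_xyz   read y → write _, move ←, go to E
E | __[x]__xyz   read x → write x, move ←, go to B
B | _[_]x__xyz   read _ → write _, move ←, go to D
D | [_]_x__xyz
The non-blank tape span at halt is x__xyz.

x__xyz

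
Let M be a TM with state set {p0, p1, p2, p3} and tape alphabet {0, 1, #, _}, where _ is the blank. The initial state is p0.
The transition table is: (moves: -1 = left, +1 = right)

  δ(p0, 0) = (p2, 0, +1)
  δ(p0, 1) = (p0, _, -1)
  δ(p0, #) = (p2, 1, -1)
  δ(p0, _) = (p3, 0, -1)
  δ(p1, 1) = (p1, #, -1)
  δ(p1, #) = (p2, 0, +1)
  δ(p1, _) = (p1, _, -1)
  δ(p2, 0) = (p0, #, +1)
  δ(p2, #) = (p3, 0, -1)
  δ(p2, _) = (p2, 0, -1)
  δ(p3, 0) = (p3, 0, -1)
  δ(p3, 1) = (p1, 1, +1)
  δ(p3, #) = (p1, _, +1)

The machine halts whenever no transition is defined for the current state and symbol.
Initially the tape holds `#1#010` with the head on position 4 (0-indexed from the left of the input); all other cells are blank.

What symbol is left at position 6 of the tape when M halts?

state=p0 head=4 tape=#1#0[1]0_   (p0,1)→(p0,_,-1)
state=p0 head=3 tape=#1#[0]_0_   (p0,0)→(p2,0,+1)
state=p2 head=4 tape=#1#0[_]0_   (p2,_)→(p2,0,-1)
state=p2 head=3 tape=#1#[0]00_   (p2,0)→(p0,#,+1)
state=p0 head=4 tape=#1##[0]0_   (p0,0)→(p2,0,+1)
state=p2 head=5 tape=#1##0[0]_   (p2,0)→(p0,#,+1)
state=p0 head=6 tape=#1##0#[_]   (p0,_)→(p3,0,-1)
state=p3 head=5 tape=#1##0[#]0   (p3,#)→(p1,_,+1)
state=p1 head=6 tape=#1##0_[0]
Cell 6 holds 0 when M halts.

0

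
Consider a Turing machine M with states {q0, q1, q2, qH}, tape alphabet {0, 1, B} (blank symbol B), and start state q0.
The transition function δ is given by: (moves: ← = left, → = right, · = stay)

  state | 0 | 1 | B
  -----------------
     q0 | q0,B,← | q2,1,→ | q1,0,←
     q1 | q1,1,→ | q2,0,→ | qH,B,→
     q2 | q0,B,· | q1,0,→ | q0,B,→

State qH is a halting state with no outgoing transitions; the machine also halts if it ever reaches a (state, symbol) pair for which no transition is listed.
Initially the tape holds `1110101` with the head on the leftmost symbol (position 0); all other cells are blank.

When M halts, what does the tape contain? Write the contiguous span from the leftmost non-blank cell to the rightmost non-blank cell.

q0 | [1]110101BB   read 1 → write 1, move →, go to q2
q2 | 1[1]10101BB   read 1 → write 0, move →, go to q1
q1 | 10[1]0101BB   read 1 → write 0, move →, go to q2
q2 | 100[0]101BB   read 0 → write B, move ·, go to q0
q0 | 100[B]101BB   read B → write 0, move ←, go to q1
q1 | 10[0]0101BB   read 0 → write 1, move →, go to q1
q1 | 101[0]101BB   read 0 → write 1, move →, go to q1
q1 | 1011[1]01BB   read 1 → write 0, move →, go to q2
q2 | 10110[0]1BB   read 0 → write B, move ·, go to q0
q0 | 10110[B]1BB   read B → write 0, move ←, go to q1
q1 | 1011[0]01BB   read 0 → write 1, move →, go to q1
q1 | 10111[0]1BB   read 0 → write 1, move →, go to q1
q1 | 101111[1]BB   read 1 → write 0, move →, go to q2
q2 | 1011110[B]B   read B → write B, move →, go to q0
q0 | 1011110B[B]   read B → write 0, move ←, go to q1
q1 | 1011110[B]0   read B → write B, move →, go to qH
qH | 1011110B[0]
The non-blank tape span at halt is 1011110B0.

1011110B0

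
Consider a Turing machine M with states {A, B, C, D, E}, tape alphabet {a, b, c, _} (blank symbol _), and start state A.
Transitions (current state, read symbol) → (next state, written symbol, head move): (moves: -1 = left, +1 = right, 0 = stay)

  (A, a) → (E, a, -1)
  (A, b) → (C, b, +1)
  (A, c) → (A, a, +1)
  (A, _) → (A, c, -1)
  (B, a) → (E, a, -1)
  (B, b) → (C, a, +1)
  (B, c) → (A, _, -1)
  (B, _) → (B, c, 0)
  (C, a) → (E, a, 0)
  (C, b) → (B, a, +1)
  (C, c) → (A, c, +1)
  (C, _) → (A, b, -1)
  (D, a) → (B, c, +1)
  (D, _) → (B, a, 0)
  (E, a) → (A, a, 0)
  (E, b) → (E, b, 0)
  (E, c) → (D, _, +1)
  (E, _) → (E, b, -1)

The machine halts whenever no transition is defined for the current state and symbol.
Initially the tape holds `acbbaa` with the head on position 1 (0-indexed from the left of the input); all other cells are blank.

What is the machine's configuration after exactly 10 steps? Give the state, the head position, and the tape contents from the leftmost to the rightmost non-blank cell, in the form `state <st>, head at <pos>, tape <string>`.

state E, head at 2, tape aabaaa

state=A head=1 tape=a[c]bbaa   (A,c)→(A,a,+1)
state=A head=2 tape=aa[b]baa   (A,b)→(C,b,+1)
state=C head=3 tape=aab[b]aa   (C,b)→(B,a,+1)
state=B head=4 tape=aaba[a]a   (B,a)→(E,a,-1)
state=E head=3 tape=aab[a]aa   (E,a)→(A,a,0)
state=A head=3 tape=aab[a]aa   (A,a)→(E,a,-1)
state=E head=2 tape=aa[b]aaa   (E,b)→(E,b,0)
state=E head=2 tape=aa[b]aaa   (E,b)→(E,b,0)
state=E head=2 tape=aa[b]aaa   (E,b)→(E,b,0)
state=E head=2 tape=aa[b]aaa   (E,b)→(E,b,0)
state=E head=2 tape=aa[b]aaa
After 10 steps: state E, head at 2, tape aabaaa.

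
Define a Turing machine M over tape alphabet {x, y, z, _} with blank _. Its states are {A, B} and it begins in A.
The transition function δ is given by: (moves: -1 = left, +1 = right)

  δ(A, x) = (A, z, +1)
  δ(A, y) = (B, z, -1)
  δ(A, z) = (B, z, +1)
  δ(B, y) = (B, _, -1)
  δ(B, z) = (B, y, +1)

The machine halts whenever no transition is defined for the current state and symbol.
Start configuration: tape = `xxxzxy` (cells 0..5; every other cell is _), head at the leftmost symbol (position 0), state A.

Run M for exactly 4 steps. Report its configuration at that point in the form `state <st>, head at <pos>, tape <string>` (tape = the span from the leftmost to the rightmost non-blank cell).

A | [x]xxzxy   read x → write z, move +1, go to A
A | z[x]xzxy   read x → write z, move +1, go to A
A | zz[x]zxy   read x → write z, move +1, go to A
A | zzz[z]xy   read z → write z, move +1, go to B
B | zzzz[x]y
After 4 steps: state B, head at 4, tape zzzzxy.

state B, head at 4, tape zzzzxy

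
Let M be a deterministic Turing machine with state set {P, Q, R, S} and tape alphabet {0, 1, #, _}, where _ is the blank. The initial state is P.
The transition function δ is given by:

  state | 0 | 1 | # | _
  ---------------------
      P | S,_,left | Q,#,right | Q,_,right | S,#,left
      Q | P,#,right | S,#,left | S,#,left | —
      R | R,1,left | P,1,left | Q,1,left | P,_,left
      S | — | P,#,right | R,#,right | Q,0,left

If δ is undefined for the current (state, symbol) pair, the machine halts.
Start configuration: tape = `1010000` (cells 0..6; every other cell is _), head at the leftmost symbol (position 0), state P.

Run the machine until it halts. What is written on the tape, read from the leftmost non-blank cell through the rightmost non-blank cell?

state=P head=0 tape=[1]010000   (P,1)→(Q,#,right)
state=Q head=1 tape=#[0]10000   (Q,0)→(P,#,right)
state=P head=2 tape=##[1]0000   (P,1)→(Q,#,right)
state=Q head=3 tape=###[0]000   (Q,0)→(P,#,right)
state=P head=4 tape=####[0]00   (P,0)→(S,_,left)
state=S head=3 tape=###[#]_00   (S,#)→(R,#,right)
state=R head=4 tape=####[_]00   (R,_)→(P,_,left)
state=P head=3 tape=###[#]_00   (P,#)→(Q,_,right)
state=Q head=4 tape=###_[_]00
The non-blank tape span at halt is ###__00.

###__00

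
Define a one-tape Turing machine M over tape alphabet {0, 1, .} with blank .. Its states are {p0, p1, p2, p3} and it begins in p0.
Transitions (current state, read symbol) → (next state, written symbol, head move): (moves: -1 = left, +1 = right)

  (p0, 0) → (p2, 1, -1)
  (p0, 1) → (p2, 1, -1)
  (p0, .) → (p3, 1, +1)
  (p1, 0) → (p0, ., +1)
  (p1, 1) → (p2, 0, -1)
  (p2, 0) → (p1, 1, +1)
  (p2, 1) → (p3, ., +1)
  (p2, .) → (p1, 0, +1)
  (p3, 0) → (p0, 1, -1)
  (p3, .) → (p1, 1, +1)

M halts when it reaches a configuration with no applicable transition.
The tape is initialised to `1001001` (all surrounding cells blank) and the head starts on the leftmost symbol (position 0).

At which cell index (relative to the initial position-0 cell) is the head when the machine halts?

9

state=p0 head=0 tape=.[1]001001...   (p0,1)→(p2,1,-1)
state=p2 head=-1 tape=[.]1001001...   (p2,.)→(p1,0,+1)
state=p1 head=0 tape=0[1]001001...   (p1,1)→(p2,0,-1)
state=p2 head=-1 tape=[0]0001001...   (p2,0)→(p1,1,+1)
state=p1 head=0 tape=1[0]001001...   (p1,0)→(p0,.,+1)
state=p0 head=1 tape=1.[0]01001...   (p0,0)→(p2,1,-1)
state=p2 head=0 tape=1[.]101001...   (p2,.)→(p1,0,+1)
state=p1 head=1 tape=10[1]01001...   (p1,1)→(p2,0,-1)
state=p2 head=0 tape=1[0]001001...   (p2,0)→(p1,1,+1)
state=p1 head=1 tape=11[0]01001...   (p1,0)→(p0,.,+1)
state=p0 head=2 tape=11.[0]1001...   (p0,0)→(p2,1,-1)
state=p2 head=1 tape=11[.]11001...   (p2,.)→(p1,0,+1)
state=p1 head=2 tape=110[1]1001...   (p1,1)→(p2,0,-1)
state=p2 head=1 tape=11[0]01001...   (p2,0)→(p1,1,+1)
state=p1 head=2 tape=111[0]1001...   (p1,0)→(p0,.,+1)
state=p0 head=3 tape=111.[1]001...   (p0,1)→(p2,1,-1)
state=p2 head=2 tape=111[.]1001...   (p2,.)→(p1,0,+1)
state=p1 head=3 tape=1110[1]001...   (p1,1)→(p2,0,-1)
state=p2 head=2 tape=111[0]0001...   (p2,0)→(p1,1,+1)
state=p1 head=3 tape=1111[0]001...   (p1,0)→(p0,.,+1)
state=p0 head=4 tape=1111.[0]01...   (p0,0)→(p2,1,-1)
state=p2 head=3 tape=1111[.]101...   (p2,.)→(p1,0,+1)
state=p1 head=4 tape=11110[1]01...   (p1,1)→(p2,0,-1)
state=p2 head=3 tape=1111[0]001...   (p2,0)→(p1,1,+1)
state=p1 head=4 tape=11111[0]01...   (p1,0)→(p0,.,+1)
state=p0 head=5 tape=11111.[0]1...   (p0,0)→(p2,1,-1)
state=p2 head=4 tape=11111[.]11...   (p2,.)→(p1,0,+1)
state=p1 head=5 tape=111110[1]1...   (p1,1)→(p2,0,-1)
state=p2 head=4 tape=11111[0]01...   (p2,0)→(p1,1,+1)
state=p1 head=5 tape=111111[0]1...   (p1,0)→(p0,.,+1)
state=p0 head=6 tape=111111.[1]...   (p0,1)→(p2,1,-1)
state=p2 head=5 tape=111111[.]1...   (p2,.)→(p1,0,+1)
state=p1 head=6 tape=1111110[1]...   (p1,1)→(p2,0,-1)
state=p2 head=5 tape=111111[0]0...   (p2,0)→(p1,1,+1)
state=p1 head=6 tape=1111111[0]...   (p1,0)→(p0,.,+1)
state=p0 head=7 tape=1111111.[.]..   (p0,.)→(p3,1,+1)
state=p3 head=8 tape=1111111.1[.].   (p3,.)→(p1,1,+1)
state=p1 head=9 tape=1111111.11[.]
At halt the head is at cell 9.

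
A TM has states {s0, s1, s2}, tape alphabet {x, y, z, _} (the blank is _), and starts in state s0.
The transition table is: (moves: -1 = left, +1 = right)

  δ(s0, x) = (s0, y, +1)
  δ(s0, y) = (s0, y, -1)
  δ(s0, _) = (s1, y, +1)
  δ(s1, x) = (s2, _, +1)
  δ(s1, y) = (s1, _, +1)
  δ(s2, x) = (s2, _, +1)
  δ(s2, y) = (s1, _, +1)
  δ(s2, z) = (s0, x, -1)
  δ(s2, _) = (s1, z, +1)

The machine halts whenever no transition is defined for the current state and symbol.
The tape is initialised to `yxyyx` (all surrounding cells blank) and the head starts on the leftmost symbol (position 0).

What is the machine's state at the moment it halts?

s0 | _[y]xyyx__   read y → write y, move -1, go to s0
s0 | [_]yxyyx__   read _ → write y, move +1, go to s1
s1 | y[y]xyyx__   read y → write _, move +1, go to s1
s1 | y_[x]yyx__   read x → write _, move +1, go to s2
s2 | y__[y]yx__   read y → write _, move +1, go to s1
s1 | y___[y]x__   read y → write _, move +1, go to s1
s1 | y____[x]__   read x → write _, move +1, go to s2
s2 | y_____[_]_   read _ → write z, move +1, go to s1
s1 | y_____z[_]
No transition is defined for (s1, _); M halts in state s1.

s1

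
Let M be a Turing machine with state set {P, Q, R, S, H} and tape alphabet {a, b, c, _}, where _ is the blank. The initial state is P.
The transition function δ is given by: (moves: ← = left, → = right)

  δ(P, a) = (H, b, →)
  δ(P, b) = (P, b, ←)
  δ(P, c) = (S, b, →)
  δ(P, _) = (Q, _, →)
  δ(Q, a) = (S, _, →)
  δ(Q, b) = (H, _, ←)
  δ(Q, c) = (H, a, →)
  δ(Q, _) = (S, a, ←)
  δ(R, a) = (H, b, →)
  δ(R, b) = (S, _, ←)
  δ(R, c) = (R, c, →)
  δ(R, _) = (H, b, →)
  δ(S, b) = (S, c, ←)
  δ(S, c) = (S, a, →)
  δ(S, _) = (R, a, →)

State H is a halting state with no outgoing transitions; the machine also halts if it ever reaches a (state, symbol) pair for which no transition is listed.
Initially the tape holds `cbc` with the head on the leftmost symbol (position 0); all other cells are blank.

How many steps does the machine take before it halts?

P | _[c]bc__   read c → write b, move →, go to S
S | _b[b]c__   read b → write c, move ←, go to S
S | _[b]cc__   read b → write c, move ←, go to S
S | [_]ccc__   read _ → write a, move →, go to R
R | a[c]cc__   read c → write c, move →, go to R
R | ac[c]c__   read c → write c, move →, go to R
R | acc[c]__   read c → write c, move →, go to R
R | accc[_]_   read _ → write b, move →, go to H
H | acccb[_]
M halts after 8 transitions.

8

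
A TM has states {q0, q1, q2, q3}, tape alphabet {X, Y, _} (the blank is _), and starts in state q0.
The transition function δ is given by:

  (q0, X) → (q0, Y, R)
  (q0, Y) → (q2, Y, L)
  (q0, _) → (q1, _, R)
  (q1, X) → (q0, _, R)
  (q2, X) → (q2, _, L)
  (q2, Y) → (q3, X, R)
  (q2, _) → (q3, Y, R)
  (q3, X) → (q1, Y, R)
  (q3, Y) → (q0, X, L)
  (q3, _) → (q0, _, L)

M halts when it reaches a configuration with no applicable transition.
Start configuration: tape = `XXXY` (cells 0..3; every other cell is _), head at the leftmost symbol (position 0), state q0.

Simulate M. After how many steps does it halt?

9

q0 | [X]XXY__   read X → write Y, move R, go to q0
q0 | Y[X]XY__   read X → write Y, move R, go to q0
q0 | YY[X]Y__   read X → write Y, move R, go to q0
q0 | YYY[Y]__   read Y → write Y, move L, go to q2
q2 | YY[Y]Y__   read Y → write X, move R, go to q3
q3 | YYX[Y]__   read Y → write X, move L, go to q0
q0 | YY[X]X__   read X → write Y, move R, go to q0
q0 | YYY[X]__   read X → write Y, move R, go to q0
q0 | YYYY[_]_   read _ → write _, move R, go to q1
q1 | YYYY_[_]
M halts after 9 transitions.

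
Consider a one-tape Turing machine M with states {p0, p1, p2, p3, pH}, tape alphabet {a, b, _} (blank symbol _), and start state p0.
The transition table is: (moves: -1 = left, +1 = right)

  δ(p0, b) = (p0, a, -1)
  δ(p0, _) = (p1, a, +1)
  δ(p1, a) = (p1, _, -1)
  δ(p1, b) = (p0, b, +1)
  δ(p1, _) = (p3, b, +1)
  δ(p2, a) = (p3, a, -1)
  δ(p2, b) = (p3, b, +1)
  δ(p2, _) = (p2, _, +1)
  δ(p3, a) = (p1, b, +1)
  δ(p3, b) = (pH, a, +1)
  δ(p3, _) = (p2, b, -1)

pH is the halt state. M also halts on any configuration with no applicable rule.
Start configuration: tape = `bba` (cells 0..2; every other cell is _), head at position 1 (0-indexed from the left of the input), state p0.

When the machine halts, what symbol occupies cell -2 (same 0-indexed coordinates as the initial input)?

state=p0 head=1 tape=__b[b]a   (p0,b)→(p0,a,-1)
state=p0 head=0 tape=__[b]aa   (p0,b)→(p0,a,-1)
state=p0 head=-1 tape=_[_]aaa   (p0,_)→(p1,a,+1)
state=p1 head=0 tape=_a[a]aa   (p1,a)→(p1,_,-1)
state=p1 head=-1 tape=_[a]_aa   (p1,a)→(p1,_,-1)
state=p1 head=-2 tape=[_]__aa   (p1,_)→(p3,b,+1)
state=p3 head=-1 tape=b[_]_aa   (p3,_)→(p2,b,-1)
state=p2 head=-2 tape=[b]b_aa   (p2,b)→(p3,b,+1)
state=p3 head=-1 tape=b[b]_aa   (p3,b)→(pH,a,+1)
state=pH head=0 tape=ba[_]aa
Cell -2 holds b when M halts.

b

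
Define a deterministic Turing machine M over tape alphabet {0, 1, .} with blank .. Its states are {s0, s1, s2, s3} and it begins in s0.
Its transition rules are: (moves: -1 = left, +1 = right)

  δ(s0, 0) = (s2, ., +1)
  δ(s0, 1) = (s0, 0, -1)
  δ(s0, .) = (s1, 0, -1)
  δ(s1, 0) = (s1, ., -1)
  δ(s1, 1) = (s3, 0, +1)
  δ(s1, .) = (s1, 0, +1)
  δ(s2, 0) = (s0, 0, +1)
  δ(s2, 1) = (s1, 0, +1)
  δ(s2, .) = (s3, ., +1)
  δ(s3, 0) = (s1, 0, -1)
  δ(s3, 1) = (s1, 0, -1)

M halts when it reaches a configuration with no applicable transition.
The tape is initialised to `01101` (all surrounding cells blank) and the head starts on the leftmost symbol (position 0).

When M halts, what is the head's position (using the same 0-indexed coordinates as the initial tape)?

5

state=s0 head=0 tape=.[0]1101.   (s0,0)→(s2,.,+1)
state=s2 head=1 tape=..[1]101.   (s2,1)→(s1,0,+1)
state=s1 head=2 tape=..0[1]01.   (s1,1)→(s3,0,+1)
state=s3 head=3 tape=..00[0]1.   (s3,0)→(s1,0,-1)
state=s1 head=2 tape=..0[0]01.   (s1,0)→(s1,.,-1)
state=s1 head=1 tape=..[0].01.   (s1,0)→(s1,.,-1)
state=s1 head=0 tape=.[.]..01.   (s1,.)→(s1,0,+1)
state=s1 head=1 tape=.0[.].01.   (s1,.)→(s1,0,+1)
state=s1 head=2 tape=.00[.]01.   (s1,.)→(s1,0,+1)
state=s1 head=3 tape=.000[0]1.   (s1,0)→(s1,.,-1)
state=s1 head=2 tape=.00[0].1.   (s1,0)→(s1,.,-1)
state=s1 head=1 tape=.0[0]..1.   (s1,0)→(s1,.,-1)
state=s1 head=0 tape=.[0]...1.   (s1,0)→(s1,.,-1)
state=s1 head=-1 tape=[.]....1.   (s1,.)→(s1,0,+1)
state=s1 head=0 tape=0[.]...1.   (s1,.)→(s1,0,+1)
state=s1 head=1 tape=00[.]..1.   (s1,.)→(s1,0,+1)
state=s1 head=2 tape=000[.].1.   (s1,.)→(s1,0,+1)
state=s1 head=3 tape=0000[.]1.   (s1,.)→(s1,0,+1)
state=s1 head=4 tape=00000[1].   (s1,1)→(s3,0,+1)
state=s3 head=5 tape=000000[.]
At halt the head is at cell 5.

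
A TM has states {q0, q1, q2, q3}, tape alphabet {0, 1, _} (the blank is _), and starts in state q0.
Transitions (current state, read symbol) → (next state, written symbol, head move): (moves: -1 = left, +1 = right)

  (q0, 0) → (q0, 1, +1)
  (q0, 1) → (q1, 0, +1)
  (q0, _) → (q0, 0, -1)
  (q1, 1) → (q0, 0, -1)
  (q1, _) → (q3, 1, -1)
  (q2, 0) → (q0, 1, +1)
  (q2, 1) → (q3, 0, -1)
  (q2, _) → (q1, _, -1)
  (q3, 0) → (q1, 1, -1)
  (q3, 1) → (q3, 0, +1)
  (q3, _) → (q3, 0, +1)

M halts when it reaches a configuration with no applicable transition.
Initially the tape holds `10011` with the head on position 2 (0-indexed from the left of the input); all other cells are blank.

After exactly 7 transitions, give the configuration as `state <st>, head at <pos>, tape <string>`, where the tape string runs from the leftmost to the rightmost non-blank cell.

state q1, head at 5, tape 101100

q0 | 10[0]11_   read 0 → write 1, move +1, go to q0
q0 | 101[1]1_   read 1 → write 0, move +1, go to q1
q1 | 1010[1]_   read 1 → write 0, move -1, go to q0
q0 | 101[0]0_   read 0 → write 1, move +1, go to q0
q0 | 1011[0]_   read 0 → write 1, move +1, go to q0
q0 | 10111[_]   read _ → write 0, move -1, go to q0
q0 | 1011[1]0   read 1 → write 0, move +1, go to q1
q1 | 10110[0]
After 7 steps: state q1, head at 5, tape 101100.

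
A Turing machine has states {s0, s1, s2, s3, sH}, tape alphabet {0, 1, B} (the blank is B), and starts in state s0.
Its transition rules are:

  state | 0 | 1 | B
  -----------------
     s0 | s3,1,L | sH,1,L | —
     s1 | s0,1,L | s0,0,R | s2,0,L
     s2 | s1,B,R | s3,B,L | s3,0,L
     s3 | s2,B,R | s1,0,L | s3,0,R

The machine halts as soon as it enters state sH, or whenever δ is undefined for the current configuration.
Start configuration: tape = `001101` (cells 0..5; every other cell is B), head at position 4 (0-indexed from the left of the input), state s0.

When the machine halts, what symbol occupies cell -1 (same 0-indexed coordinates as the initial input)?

1

s0 | BB0011[0]1   read 0 → write 1, move L, go to s3
s3 | BB001[1]11   read 1 → write 0, move L, go to s1
s1 | BB00[1]011   read 1 → write 0, move R, go to s0
s0 | BB000[0]11   read 0 → write 1, move L, go to s3
s3 | BB00[0]111   read 0 → write B, move R, go to s2
s2 | BB00B[1]11   read 1 → write B, move L, go to s3
s3 | BB00[B]B11   read B → write 0, move R, go to s3
s3 | BB000[B]11   read B → write 0, move R, go to s3
s3 | BB0000[1]1   read 1 → write 0, move L, go to s1
s1 | BB000[0]01   read 0 → write 1, move L, go to s0
s0 | BB00[0]101   read 0 → write 1, move L, go to s3
s3 | BB0[0]1101   read 0 → write B, move R, go to s2
s2 | BB0B[1]101   read 1 → write B, move L, go to s3
s3 | BB0[B]B101   read B → write 0, move R, go to s3
s3 | BB00[B]101   read B → write 0, move R, go to s3
s3 | BB000[1]01   read 1 → write 0, move L, go to s1
s1 | BB00[0]001   read 0 → write 1, move L, go to s0
s0 | BB0[0]1001   read 0 → write 1, move L, go to s3
s3 | BB[0]11001   read 0 → write B, move R, go to s2
s2 | BBB[1]1001   read 1 → write B, move L, go to s3
s3 | BB[B]B1001   read B → write 0, move R, go to s3
s3 | BB0[B]1001   read B → write 0, move R, go to s3
s3 | BB00[1]001   read 1 → write 0, move L, go to s1
s1 | BB0[0]0001   read 0 → write 1, move L, go to s0
s0 | BB[0]10001   read 0 → write 1, move L, go to s3
s3 | B[B]110001   read B → write 0, move R, go to s3
s3 | B0[1]10001   read 1 → write 0, move L, go to s1
s1 | B[0]010001   read 0 → write 1, move L, go to s0
s0 | [B]1010001
Cell -1 holds 1 when M halts.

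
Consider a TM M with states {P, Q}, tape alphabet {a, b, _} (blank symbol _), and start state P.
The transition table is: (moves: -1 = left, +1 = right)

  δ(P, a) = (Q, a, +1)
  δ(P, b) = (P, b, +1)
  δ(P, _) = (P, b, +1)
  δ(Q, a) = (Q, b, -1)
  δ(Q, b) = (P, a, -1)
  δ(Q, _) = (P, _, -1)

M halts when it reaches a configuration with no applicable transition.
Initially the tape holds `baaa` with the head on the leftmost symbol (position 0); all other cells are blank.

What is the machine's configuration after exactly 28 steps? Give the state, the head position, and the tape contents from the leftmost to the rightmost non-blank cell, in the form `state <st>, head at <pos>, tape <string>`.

state Q, head at -2, tape babbbbba

state=P head=0 tape=____[b]aaa   (P,b)→(P,b,+1)
state=P head=1 tape=____b[a]aa   (P,a)→(Q,a,+1)
state=Q head=2 tape=____ba[a]a   (Q,a)→(Q,b,-1)
state=Q head=1 tape=____b[a]ba   (Q,a)→(Q,b,-1)
state=Q head=0 tape=____[b]bba   (Q,b)→(P,a,-1)
state=P head=-1 tape=___[_]abba   (P,_)→(P,b,+1)
state=P head=0 tape=___b[a]bba   (P,a)→(Q,a,+1)
state=Q head=1 tape=___ba[b]ba   (Q,b)→(P,a,-1)
state=P head=0 tape=___b[a]aba   (P,a)→(Q,a,+1)
state=Q head=1 tape=___ba[a]ba   (Q,a)→(Q,b,-1)
state=Q head=0 tape=___b[a]bba   (Q,a)→(Q,b,-1)
state=Q head=-1 tape=___[b]bbba   (Q,b)→(P,a,-1)
state=P head=-2 tape=__[_]abbba   (P,_)→(P,b,+1)
state=P head=-1 tape=__b[a]bbba   (P,a)→(Q,a,+1)
state=Q head=0 tape=__ba[b]bba   (Q,b)→(P,a,-1)
state=P head=-1 tape=__b[a]abba   (P,a)→(Q,a,+1)
state=Q head=0 tape=__ba[a]bba   (Q,a)→(Q,b,-1)
state=Q head=-1 tape=__b[a]bbba   (Q,a)→(Q,b,-1)
state=Q head=-2 tape=__[b]bbbba   (Q,b)→(P,a,-1)
state=P head=-3 tape=_[_]abbbba   (P,_)→(P,b,+1)
state=P head=-2 tape=_b[a]bbbba   (P,a)→(Q,a,+1)
state=Q head=-1 tape=_ba[b]bbba   (Q,b)→(P,a,-1)
state=P head=-2 tape=_b[a]abbba   (P,a)→(Q,a,+1)
state=Q head=-1 tape=_ba[a]bbba   (Q,a)→(Q,b,-1)
state=Q head=-2 tape=_b[a]bbbba   (Q,a)→(Q,b,-1)
state=Q head=-3 tape=_[b]bbbbba   (Q,b)→(P,a,-1)
state=P head=-4 tape=[_]abbbbba   (P,_)→(P,b,+1)
state=P head=-3 tape=b[a]bbbbba   (P,a)→(Q,a,+1)
state=Q head=-2 tape=ba[b]bbbba
After 28 steps: state Q, head at -2, tape babbbbba.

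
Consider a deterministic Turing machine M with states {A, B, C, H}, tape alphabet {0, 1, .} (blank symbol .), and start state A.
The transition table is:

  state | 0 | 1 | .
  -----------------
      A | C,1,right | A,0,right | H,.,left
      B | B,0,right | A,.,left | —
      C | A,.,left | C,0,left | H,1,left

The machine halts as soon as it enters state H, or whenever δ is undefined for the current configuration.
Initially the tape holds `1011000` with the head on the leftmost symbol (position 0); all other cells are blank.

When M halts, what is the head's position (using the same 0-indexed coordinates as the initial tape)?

A | ..[1]011000   read 1 → write 0, move right, go to A
A | ..0[0]11000   read 0 → write 1, move right, go to C
C | ..01[1]1000   read 1 → write 0, move left, go to C
C | ..0[1]01000   read 1 → write 0, move left, go to C
C | ..[0]001000   read 0 → write ., move left, go to A
A | .[.].001000   read . → write ., move left, go to H
H | [.]..001000
At halt the head is at cell -2.

-2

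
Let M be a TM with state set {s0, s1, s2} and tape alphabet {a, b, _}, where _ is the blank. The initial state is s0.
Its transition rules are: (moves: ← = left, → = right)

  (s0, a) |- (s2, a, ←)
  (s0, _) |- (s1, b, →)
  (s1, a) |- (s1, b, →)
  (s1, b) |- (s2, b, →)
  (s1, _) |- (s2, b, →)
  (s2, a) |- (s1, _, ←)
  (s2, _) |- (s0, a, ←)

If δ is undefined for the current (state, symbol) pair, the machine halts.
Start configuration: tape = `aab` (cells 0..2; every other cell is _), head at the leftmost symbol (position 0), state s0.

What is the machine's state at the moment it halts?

s0 | __[a]ab_   read a → write a, move ←, go to s2
s2 | _[_]aab_   read _ → write a, move ←, go to s0
s0 | [_]aaab_   read _ → write b, move →, go to s1
s1 | b[a]aab_   read a → write b, move →, go to s1
s1 | bb[a]ab_   read a → write b, move →, go to s1
s1 | bbb[a]b_   read a → write b, move →, go to s1
s1 | bbbb[b]_   read b → write b, move →, go to s2
s2 | bbbbb[_]   read _ → write a, move ←, go to s0
s0 | bbbb[b]a
No transition is defined for (s0, b); M halts in state s0.

s0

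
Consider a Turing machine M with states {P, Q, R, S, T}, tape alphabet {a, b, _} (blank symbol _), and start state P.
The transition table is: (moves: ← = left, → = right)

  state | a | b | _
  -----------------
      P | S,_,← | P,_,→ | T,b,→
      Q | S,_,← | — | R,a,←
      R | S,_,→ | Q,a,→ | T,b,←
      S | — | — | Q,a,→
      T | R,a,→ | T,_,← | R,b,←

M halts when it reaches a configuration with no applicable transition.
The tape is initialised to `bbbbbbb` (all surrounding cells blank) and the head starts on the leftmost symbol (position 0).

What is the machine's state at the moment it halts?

Q

P | [b]bbbbbb__   read b → write _, move →, go to P
P | _[b]bbbbb__   read b → write _, move →, go to P
P | __[b]bbbb__   read b → write _, move →, go to P
P | ___[b]bbb__   read b → write _, move →, go to P
P | ____[b]bb__   read b → write _, move →, go to P
P | _____[b]b__   read b → write _, move →, go to P
P | ______[b]__   read b → write _, move →, go to P
P | _______[_]_   read _ → write b, move →, go to T
T | _______b[_]   read _ → write b, move ←, go to R
R | _______[b]b   read b → write a, move →, go to Q
Q | _______a[b]
No transition is defined for (Q, b); M halts in state Q.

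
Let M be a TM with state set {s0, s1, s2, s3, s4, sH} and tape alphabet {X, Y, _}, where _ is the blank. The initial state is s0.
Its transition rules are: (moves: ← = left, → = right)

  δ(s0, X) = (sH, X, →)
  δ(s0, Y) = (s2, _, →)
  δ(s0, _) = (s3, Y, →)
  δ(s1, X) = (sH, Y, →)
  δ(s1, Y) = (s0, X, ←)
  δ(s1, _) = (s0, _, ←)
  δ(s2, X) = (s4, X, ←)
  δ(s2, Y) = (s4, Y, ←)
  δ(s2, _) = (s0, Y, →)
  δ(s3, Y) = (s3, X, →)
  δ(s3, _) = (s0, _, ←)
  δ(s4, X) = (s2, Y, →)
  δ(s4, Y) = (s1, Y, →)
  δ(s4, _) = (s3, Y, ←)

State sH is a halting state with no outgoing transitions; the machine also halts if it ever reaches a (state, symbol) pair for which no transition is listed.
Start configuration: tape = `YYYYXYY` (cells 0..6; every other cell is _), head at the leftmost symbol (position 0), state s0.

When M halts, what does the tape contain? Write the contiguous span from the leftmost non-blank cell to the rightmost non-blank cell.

XXXXXXYY

s0 | __[Y]YYYXYY   read Y → write _, move →, go to s2
s2 | ___[Y]YYXYY   read Y → write Y, move ←, go to s4
s4 | __[_]YYYXYY   read _ → write Y, move ←, go to s3
s3 | _[_]YYYYXYY   read _ → write _, move ←, go to s0
s0 | [_]_YYYYXYY   read _ → write Y, move →, go to s3
s3 | Y[_]YYYYXYY   read _ → write _, move ←, go to s0
s0 | [Y]_YYYYXYY   read Y → write _, move →, go to s2
s2 | _[_]YYYYXYY   read _ → write Y, move →, go to s0
s0 | _Y[Y]YYYXYY   read Y → write _, move →, go to s2
s2 | _Y_[Y]YYXYY   read Y → write Y, move ←, go to s4
s4 | _Y[_]YYYXYY   read _ → write Y, move ←, go to s3
s3 | _[Y]YYYYXYY   read Y → write X, move →, go to s3
s3 | _X[Y]YYYXYY   read Y → write X, move →, go to s3
s3 | _XX[Y]YYXYY   read Y → write X, move →, go to s3
s3 | _XXX[Y]YXYY   read Y → write X, move →, go to s3
s3 | _XXXX[Y]XYY   read Y → write X, move →, go to s3
s3 | _XXXXX[X]YY
The non-blank tape span at halt is XXXXXXYY.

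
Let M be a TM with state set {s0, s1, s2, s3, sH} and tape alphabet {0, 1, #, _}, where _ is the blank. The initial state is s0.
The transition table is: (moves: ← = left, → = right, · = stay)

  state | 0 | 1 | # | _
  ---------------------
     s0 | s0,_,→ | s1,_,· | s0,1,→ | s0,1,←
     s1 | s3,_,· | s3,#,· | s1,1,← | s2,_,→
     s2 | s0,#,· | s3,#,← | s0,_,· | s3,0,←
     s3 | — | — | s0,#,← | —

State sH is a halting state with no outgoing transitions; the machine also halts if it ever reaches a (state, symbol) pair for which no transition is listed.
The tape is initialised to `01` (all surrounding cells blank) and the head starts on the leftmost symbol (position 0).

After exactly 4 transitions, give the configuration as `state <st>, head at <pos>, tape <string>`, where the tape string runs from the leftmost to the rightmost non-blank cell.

s0 | [0]1_   read 0 → write _, move →, go to s0
s0 | _[1]_   read 1 → write _, move ·, go to s1
s1 | _[_]_   read _ → write _, move →, go to s2
s2 | __[_]   read _ → write 0, move ←, go to s3
s3 | _[_]0
After 4 steps: state s3, head at 1, tape 0.

state s3, head at 1, tape 0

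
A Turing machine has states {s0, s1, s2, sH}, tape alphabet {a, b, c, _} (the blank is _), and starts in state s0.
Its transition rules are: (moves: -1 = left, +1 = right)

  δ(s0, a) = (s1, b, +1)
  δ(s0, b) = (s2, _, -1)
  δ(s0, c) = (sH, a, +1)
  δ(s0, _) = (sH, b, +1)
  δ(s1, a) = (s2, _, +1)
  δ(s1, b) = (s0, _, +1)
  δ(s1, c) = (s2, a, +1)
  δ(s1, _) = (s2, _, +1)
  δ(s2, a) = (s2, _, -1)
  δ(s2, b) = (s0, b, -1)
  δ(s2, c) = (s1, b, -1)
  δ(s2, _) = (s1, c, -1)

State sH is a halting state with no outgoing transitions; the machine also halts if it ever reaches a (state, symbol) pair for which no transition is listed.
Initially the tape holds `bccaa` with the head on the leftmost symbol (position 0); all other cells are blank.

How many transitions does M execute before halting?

state=s0 head=0 tape=__[b]ccaa   (s0,b)→(s2,_,-1)
state=s2 head=-1 tape=_[_]_ccaa   (s2,_)→(s1,c,-1)
state=s1 head=-2 tape=[_]c_ccaa   (s1,_)→(s2,_,+1)
state=s2 head=-1 tape=_[c]_ccaa   (s2,c)→(s1,b,-1)
state=s1 head=-2 tape=[_]b_ccaa   (s1,_)→(s2,_,+1)
state=s2 head=-1 tape=_[b]_ccaa   (s2,b)→(s0,b,-1)
state=s0 head=-2 tape=[_]b_ccaa   (s0,_)→(sH,b,+1)
state=sH head=-1 tape=b[b]_ccaa
M halts after 7 transitions.

7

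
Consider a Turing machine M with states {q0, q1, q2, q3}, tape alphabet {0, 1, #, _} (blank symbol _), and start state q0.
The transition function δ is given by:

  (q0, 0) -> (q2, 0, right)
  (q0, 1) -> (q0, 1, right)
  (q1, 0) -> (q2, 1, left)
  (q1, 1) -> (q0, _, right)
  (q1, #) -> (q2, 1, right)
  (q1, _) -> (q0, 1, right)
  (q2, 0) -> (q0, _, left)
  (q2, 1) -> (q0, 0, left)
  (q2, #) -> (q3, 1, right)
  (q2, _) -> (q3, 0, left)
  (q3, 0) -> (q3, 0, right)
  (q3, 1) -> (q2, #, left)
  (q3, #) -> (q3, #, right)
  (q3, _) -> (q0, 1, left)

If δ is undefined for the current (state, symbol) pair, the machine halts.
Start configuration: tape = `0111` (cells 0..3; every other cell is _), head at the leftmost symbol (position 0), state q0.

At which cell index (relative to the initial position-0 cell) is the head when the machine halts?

q0 | [0]111_   read 0 → write 0, move right, go to q2
q2 | 0[1]11_   read 1 → write 0, move left, go to q0
q0 | [0]011_   read 0 → write 0, move right, go to q2
q2 | 0[0]11_   read 0 → write _, move left, go to q0
q0 | [0]_11_   read 0 → write 0, move right, go to q2
q2 | 0[_]11_   read _ → write 0, move left, go to q3
q3 | [0]011_   read 0 → write 0, move right, go to q3
q3 | 0[0]11_   read 0 → write 0, move right, go to q3
q3 | 00[1]1_   read 1 → write #, move left, go to q2
q2 | 0[0]#1_   read 0 → write _, move left, go to q0
q0 | [0]_#1_   read 0 → write 0, move right, go to q2
q2 | 0[_]#1_   read _ → write 0, move left, go to q3
q3 | [0]0#1_   read 0 → write 0, move right, go to q3
q3 | 0[0]#1_   read 0 → write 0, move right, go to q3
q3 | 00[#]1_   read # → write #, move right, go to q3
q3 | 00#[1]_   read 1 → write #, move left, go to q2
q2 | 00[#]#_   read # → write 1, move right, go to q3
q3 | 001[#]_   read # → write #, move right, go to q3
q3 | 001#[_]   read _ → write 1, move left, go to q0
q0 | 001[#]1
At halt the head is at cell 3.

3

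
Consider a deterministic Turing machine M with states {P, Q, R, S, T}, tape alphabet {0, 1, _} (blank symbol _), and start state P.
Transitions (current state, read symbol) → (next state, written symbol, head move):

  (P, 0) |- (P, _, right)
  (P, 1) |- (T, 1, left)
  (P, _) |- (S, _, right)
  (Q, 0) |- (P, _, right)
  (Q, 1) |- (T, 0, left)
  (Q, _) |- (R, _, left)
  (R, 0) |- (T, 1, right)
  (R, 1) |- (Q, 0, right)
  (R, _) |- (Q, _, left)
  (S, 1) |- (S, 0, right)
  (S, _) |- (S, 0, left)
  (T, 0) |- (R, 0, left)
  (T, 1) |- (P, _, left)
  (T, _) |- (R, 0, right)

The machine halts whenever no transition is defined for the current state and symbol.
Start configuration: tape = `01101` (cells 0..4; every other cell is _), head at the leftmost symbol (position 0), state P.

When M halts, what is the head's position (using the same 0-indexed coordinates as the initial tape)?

5

state=P head=0 tape=[0]1101___   (P,0)→(P,_,right)
state=P head=1 tape=_[1]101___   (P,1)→(T,1,left)
state=T head=0 tape=[_]1101___   (T,_)→(R,0,right)
state=R head=1 tape=0[1]101___   (R,1)→(Q,0,right)
state=Q head=2 tape=00[1]01___   (Q,1)→(T,0,left)
state=T head=1 tape=0[0]001___   (T,0)→(R,0,left)
state=R head=0 tape=[0]0001___   (R,0)→(T,1,right)
state=T head=1 tape=1[0]001___   (T,0)→(R,0,left)
state=R head=0 tape=[1]0001___   (R,1)→(Q,0,right)
state=Q head=1 tape=0[0]001___   (Q,0)→(P,_,right)
state=P head=2 tape=0_[0]01___   (P,0)→(P,_,right)
state=P head=3 tape=0__[0]1___   (P,0)→(P,_,right)
state=P head=4 tape=0___[1]___   (P,1)→(T,1,left)
state=T head=3 tape=0__[_]1___   (T,_)→(R,0,right)
state=R head=4 tape=0__0[1]___   (R,1)→(Q,0,right)
state=Q head=5 tape=0__00[_]__   (Q,_)→(R,_,left)
state=R head=4 tape=0__0[0]___   (R,0)→(T,1,right)
state=T head=5 tape=0__01[_]__   (T,_)→(R,0,right)
state=R head=6 tape=0__010[_]_   (R,_)→(Q,_,left)
state=Q head=5 tape=0__01[0]__   (Q,0)→(P,_,right)
state=P head=6 tape=0__01_[_]_   (P,_)→(S,_,right)
state=S head=7 tape=0__01__[_]   (S,_)→(S,0,left)
state=S head=6 tape=0__01_[_]0   (S,_)→(S,0,left)
state=S head=5 tape=0__01[_]00   (S,_)→(S,0,left)
state=S head=4 tape=0__0[1]000   (S,1)→(S,0,right)
state=S head=5 tape=0__00[0]00
At halt the head is at cell 5.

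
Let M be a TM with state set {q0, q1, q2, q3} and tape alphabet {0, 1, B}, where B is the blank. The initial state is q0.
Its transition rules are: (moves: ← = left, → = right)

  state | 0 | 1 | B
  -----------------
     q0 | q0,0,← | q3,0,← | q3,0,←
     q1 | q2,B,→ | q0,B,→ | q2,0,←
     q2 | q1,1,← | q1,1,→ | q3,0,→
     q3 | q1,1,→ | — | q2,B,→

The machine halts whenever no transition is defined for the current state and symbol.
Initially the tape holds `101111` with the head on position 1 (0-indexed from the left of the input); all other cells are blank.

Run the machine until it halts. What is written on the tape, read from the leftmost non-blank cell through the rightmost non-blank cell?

01001111

q0 | BB1[0]1111   read 0 → write 0, move ←, go to q0
q0 | BB[1]01111   read 1 → write 0, move ←, go to q3
q3 | B[B]001111   read B → write B, move →, go to q2
q2 | BB[0]01111   read 0 → write 1, move ←, go to q1
q1 | B[B]101111   read B → write 0, move ←, go to q2
q2 | [B]0101111   read B → write 0, move →, go to q3
q3 | 0[0]101111   read 0 → write 1, move →, go to q1
q1 | 01[1]01111   read 1 → write B, move →, go to q0
q0 | 01B[0]1111   read 0 → write 0, move ←, go to q0
q0 | 01[B]01111   read B → write 0, move ←, go to q3
q3 | 0[1]001111
The non-blank tape span at halt is 01001111.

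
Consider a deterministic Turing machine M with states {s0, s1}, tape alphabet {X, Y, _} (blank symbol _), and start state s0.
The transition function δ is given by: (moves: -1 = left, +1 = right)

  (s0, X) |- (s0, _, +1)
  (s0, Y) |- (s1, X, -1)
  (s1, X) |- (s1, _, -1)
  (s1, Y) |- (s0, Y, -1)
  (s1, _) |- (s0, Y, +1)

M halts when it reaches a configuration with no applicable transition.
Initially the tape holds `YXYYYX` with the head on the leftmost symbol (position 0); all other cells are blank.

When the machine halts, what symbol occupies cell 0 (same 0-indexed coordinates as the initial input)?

_

s0 | _[Y]XYYYX_   read Y → write X, move -1, go to s1
s1 | [_]XXYYYX_   read _ → write Y, move +1, go to s0
s0 | Y[X]XYYYX_   read X → write _, move +1, go to s0
s0 | Y_[X]YYYX_   read X → write _, move +1, go to s0
s0 | Y__[Y]YYX_   read Y → write X, move -1, go to s1
s1 | Y_[_]XYYX_   read _ → write Y, move +1, go to s0
s0 | Y_Y[X]YYX_   read X → write _, move +1, go to s0
s0 | Y_Y_[Y]YX_   read Y → write X, move -1, go to s1
s1 | Y_Y[_]XYX_   read _ → write Y, move +1, go to s0
s0 | Y_YY[X]YX_   read X → write _, move +1, go to s0
s0 | Y_YY_[Y]X_   read Y → write X, move -1, go to s1
s1 | Y_YY[_]XX_   read _ → write Y, move +1, go to s0
s0 | Y_YYY[X]X_   read X → write _, move +1, go to s0
s0 | Y_YYY_[X]_   read X → write _, move +1, go to s0
s0 | Y_YYY__[_]
Cell 0 holds _ when M halts.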